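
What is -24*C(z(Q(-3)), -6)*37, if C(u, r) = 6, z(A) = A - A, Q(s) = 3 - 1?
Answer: -5328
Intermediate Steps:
Q(s) = 2
z(A) = 0
-24*C(z(Q(-3)), -6)*37 = -24*6*37 = -144*37 = -5328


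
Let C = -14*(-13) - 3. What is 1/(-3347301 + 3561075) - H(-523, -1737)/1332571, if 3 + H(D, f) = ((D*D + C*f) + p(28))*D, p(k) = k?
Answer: -4177658891639/284869032954 ≈ -14.665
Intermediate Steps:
C = 179 (C = 182 - 3 = 179)
H(D, f) = -3 + D*(28 + D² + 179*f) (H(D, f) = -3 + ((D*D + 179*f) + 28)*D = -3 + ((D² + 179*f) + 28)*D = -3 + (28 + D² + 179*f)*D = -3 + D*(28 + D² + 179*f))
1/(-3347301 + 3561075) - H(-523, -1737)/1332571 = 1/(-3347301 + 3561075) - (-3 + (-523)³ + 28*(-523) + 179*(-523)*(-1737))/1332571 = 1/213774 - (-3 - 143055667 - 14644 + 162612729)/1332571 = 1/213774 - 19542415/1332571 = -4177658891639/284869032954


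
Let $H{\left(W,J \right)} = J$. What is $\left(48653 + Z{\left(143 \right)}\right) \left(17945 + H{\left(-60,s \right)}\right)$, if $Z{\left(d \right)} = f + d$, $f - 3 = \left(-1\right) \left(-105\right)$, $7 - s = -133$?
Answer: $884428840$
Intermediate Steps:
$s = 140$ ($s = 7 - -133 = 7 + 133 = 140$)
$f = 108$ ($f = 3 - -105 = 3 + 105 = 108$)
$Z{\left(d \right)} = 108 + d$
$\left(48653 + Z{\left(143 \right)}\right) \left(17945 + H{\left(-60,s \right)}\right) = \left(48653 + \left(108 + 143\right)\right) \left(17945 + 140\right) = \left(48653 + 251\right) 18085 = 48904 \cdot 18085 = 884428840$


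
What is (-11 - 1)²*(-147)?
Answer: -21168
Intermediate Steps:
(-11 - 1)²*(-147) = (-12)²*(-147) = 144*(-147) = -21168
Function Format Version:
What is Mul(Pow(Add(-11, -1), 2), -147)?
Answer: -21168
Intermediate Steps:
Mul(Pow(Add(-11, -1), 2), -147) = Mul(Pow(-12, 2), -147) = Mul(144, -147) = -21168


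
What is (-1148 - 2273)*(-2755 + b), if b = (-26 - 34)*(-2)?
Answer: 9014335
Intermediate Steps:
b = 120 (b = -60*(-2) = 120)
(-1148 - 2273)*(-2755 + b) = (-1148 - 2273)*(-2755 + 120) = -3421*(-2635) = 9014335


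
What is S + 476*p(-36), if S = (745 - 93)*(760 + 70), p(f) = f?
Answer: 524024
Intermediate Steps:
S = 541160 (S = 652*830 = 541160)
S + 476*p(-36) = 541160 + 476*(-36) = 541160 - 17136 = 524024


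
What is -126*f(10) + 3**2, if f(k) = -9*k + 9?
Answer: 10215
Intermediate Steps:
f(k) = 9 - 9*k
-126*f(10) + 3**2 = -126*(9 - 9*10) + 3**2 = -126*(9 - 90) + 9 = -126*(-81) + 9 = 10206 + 9 = 10215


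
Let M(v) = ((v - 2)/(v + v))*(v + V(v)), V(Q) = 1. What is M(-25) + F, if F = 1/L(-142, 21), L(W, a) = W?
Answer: -46033/3550 ≈ -12.967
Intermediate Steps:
M(v) = (1 + v)*(-2 + v)/(2*v) (M(v) = ((v - 2)/(v + v))*(v + 1) = ((-2 + v)/((2*v)))*(1 + v) = ((-2 + v)*(1/(2*v)))*(1 + v) = ((-2 + v)/(2*v))*(1 + v) = (1 + v)*(-2 + v)/(2*v))
F = -1/142 (F = 1/(-142) = -1/142 ≈ -0.0070423)
M(-25) + F = (1/2)*(-2 - 25*(-1 - 25))/(-25) - 1/142 = (1/2)*(-1/25)*(-2 - 25*(-26)) - 1/142 = (1/2)*(-1/25)*(-2 + 650) - 1/142 = (1/2)*(-1/25)*648 - 1/142 = -324/25 - 1/142 = -46033/3550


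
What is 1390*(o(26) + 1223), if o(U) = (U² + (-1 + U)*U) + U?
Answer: 3579250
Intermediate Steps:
o(U) = U + U² + U*(-1 + U) (o(U) = (U² + U*(-1 + U)) + U = U + U² + U*(-1 + U))
1390*(o(26) + 1223) = 1390*(2*26² + 1223) = 1390*(2*676 + 1223) = 1390*(1352 + 1223) = 1390*2575 = 3579250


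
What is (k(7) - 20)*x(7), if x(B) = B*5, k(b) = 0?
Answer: -700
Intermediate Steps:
x(B) = 5*B
(k(7) - 20)*x(7) = (0 - 20)*(5*7) = -20*35 = -700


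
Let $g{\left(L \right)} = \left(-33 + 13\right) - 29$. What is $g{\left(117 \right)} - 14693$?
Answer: $-14742$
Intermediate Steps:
$g{\left(L \right)} = -49$ ($g{\left(L \right)} = -20 - 29 = -49$)
$g{\left(117 \right)} - 14693 = -49 - 14693 = -14742$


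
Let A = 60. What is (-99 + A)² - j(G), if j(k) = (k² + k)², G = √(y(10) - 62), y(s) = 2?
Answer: -2019 + 240*I*√15 ≈ -2019.0 + 929.52*I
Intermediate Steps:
G = 2*I*√15 (G = √(2 - 62) = √(-60) = 2*I*√15 ≈ 7.746*I)
j(k) = (k + k²)²
(-99 + A)² - j(G) = (-99 + 60)² - (2*I*√15)²*(1 + 2*I*√15)² = (-39)² - (-60)*(1 + 2*I*√15)² = 1521 + 60*(1 + 2*I*√15)²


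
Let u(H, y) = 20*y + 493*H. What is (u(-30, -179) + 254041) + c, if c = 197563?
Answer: 433234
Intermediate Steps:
(u(-30, -179) + 254041) + c = ((20*(-179) + 493*(-30)) + 254041) + 197563 = ((-3580 - 14790) + 254041) + 197563 = (-18370 + 254041) + 197563 = 235671 + 197563 = 433234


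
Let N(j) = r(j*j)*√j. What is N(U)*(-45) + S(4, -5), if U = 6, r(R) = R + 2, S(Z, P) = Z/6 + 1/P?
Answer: 7/15 - 1710*√6 ≈ -4188.2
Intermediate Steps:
S(Z, P) = 1/P + Z/6 (S(Z, P) = Z*(⅙) + 1/P = Z/6 + 1/P = 1/P + Z/6)
r(R) = 2 + R
N(j) = √j*(2 + j²) (N(j) = (2 + j*j)*√j = (2 + j²)*√j = √j*(2 + j²))
N(U)*(-45) + S(4, -5) = (√6*(2 + 6²))*(-45) + (1/(-5) + (⅙)*4) = (√6*(2 + 36))*(-45) + (-⅕ + ⅔) = (√6*38)*(-45) + 7/15 = (38*√6)*(-45) + 7/15 = -1710*√6 + 7/15 = 7/15 - 1710*√6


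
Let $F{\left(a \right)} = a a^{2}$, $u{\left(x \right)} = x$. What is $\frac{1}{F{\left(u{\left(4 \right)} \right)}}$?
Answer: $\frac{1}{64} \approx 0.015625$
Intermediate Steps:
$F{\left(a \right)} = a^{3}$
$\frac{1}{F{\left(u{\left(4 \right)} \right)}} = \frac{1}{4^{3}} = \frac{1}{64}$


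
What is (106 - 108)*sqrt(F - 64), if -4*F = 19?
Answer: -5*I*sqrt(11) ≈ -16.583*I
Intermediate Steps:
F = -19/4 (F = -1/4*19 = -19/4 ≈ -4.7500)
(106 - 108)*sqrt(F - 64) = (106 - 108)*sqrt(-19/4 - 64) = -5*I*sqrt(11)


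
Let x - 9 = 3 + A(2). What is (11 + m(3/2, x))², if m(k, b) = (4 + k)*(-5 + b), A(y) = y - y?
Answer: 9801/4 ≈ 2450.3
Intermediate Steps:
A(y) = 0
x = 12 (x = 9 + (3 + 0) = 9 + 3 = 12)
m(k, b) = (-5 + b)*(4 + k)
(11 + m(3/2, x))² = (11 + (-20 - 15/2 + 4*12 + 12*(3/2)))² = (11 + (-20 - 15/2 + 48 + 12*(3*(½))))² = (11 + (-20 - 5*3/2 + 48 + 12*(3/2)))² = (11 + (-20 - 15/2 + 48 + 18))² = (11 + 77/2)² = (99/2)² = 9801/4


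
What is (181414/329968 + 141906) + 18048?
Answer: 26389941443/164984 ≈ 1.5995e+5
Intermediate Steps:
(181414/329968 + 141906) + 18048 = (181414*(1/329968) + 141906) + 18048 = (90707/164984 + 141906) + 18048 = 23412310211/164984 + 18048 = 26389941443/164984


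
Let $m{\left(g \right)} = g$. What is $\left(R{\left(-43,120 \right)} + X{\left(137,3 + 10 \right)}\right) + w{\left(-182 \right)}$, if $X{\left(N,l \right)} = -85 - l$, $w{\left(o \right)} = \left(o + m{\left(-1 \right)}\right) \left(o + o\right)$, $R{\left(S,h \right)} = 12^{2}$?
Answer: $66658$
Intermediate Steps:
$R{\left(S,h \right)} = 144$
$w{\left(o \right)} = 2 o \left(-1 + o\right)$ ($w{\left(o \right)} = \left(o - 1\right) \left(o + o\right) = \left(-1 + o\right) 2 o = 2 o \left(-1 + o\right)$)
$\left(R{\left(-43,120 \right)} + X{\left(137,3 + 10 \right)}\right) + w{\left(-182 \right)} = \left(144 - 98\right) + 2 \left(-182\right) \left(-1 - 182\right) = \left(144 - 98\right) + 2 \left(-182\right) \left(-183\right) = \left(144 - 98\right) + 66612 = 46 + 66612 = 66658$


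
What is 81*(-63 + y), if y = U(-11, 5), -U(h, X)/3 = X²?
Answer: -11178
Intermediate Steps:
U(h, X) = -3*X²
y = -75 (y = -3*5² = -3*25 = -75)
81*(-63 + y) = 81*(-63 - 75) = 81*(-138) = -11178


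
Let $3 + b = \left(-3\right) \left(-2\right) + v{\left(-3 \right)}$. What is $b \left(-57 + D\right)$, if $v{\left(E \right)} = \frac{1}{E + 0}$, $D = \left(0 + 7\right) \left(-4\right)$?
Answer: $- \frac{680}{3} \approx -226.67$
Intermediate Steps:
$D = -28$ ($D = 7 \left(-4\right) = -28$)
$v{\left(E \right)} = \frac{1}{E}$
$b = \frac{8}{3}$ ($b = -3 + \left(\left(-3\right) \left(-2\right) + \frac{1}{-3}\right) = -3 + \left(6 - \frac{1}{3}\right) = -3 + \frac{17}{3} = \frac{8}{3} \approx 2.6667$)
$b \left(-57 + D\right) = \frac{8 \left(-57 - 28\right)}{3} = \frac{8}{3} \left(-85\right) = - \frac{680}{3}$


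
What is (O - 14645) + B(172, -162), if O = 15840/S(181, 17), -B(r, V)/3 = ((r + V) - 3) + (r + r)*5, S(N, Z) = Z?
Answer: -321202/17 ≈ -18894.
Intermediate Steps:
B(r, V) = 9 - 33*r - 3*V (B(r, V) = -3*(((r + V) - 3) + (r + r)*5) = -3*(((V + r) - 3) + (2*r)*5) = -3*((-3 + V + r) + 10*r) = -3*(-3 + V + 11*r) = 9 - 33*r - 3*V)
O = 15840/17 ≈ 931.76
(O - 14645) + B(172, -162) = (15840/17 - 14645) + (9 - 33*172 - 3*(-162)) = -233125/17 + (9 - 5676 + 486) = -233125/17 - 5181 = -321202/17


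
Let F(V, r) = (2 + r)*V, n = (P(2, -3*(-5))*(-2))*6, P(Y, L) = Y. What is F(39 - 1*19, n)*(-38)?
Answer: 16720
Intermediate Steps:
n = -24 (n = (2*(-2))*6 = -4*6 = -24)
F(V, r) = V*(2 + r)
F(39 - 1*19, n)*(-38) = ((39 - 1*19)*(2 - 24))*(-38) = ((39 - 19)*(-22))*(-38) = (20*(-22))*(-38) = -440*(-38) = 16720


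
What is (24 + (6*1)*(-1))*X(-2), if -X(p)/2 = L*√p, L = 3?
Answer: -108*I*√2 ≈ -152.74*I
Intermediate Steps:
X(p) = -6*√p
(24 + (6*1)*(-1))*X(-2) = (24 + (6*1)*(-1))*(-6*I*√2) = (24 + 6*(-1))*(-6*I*√2) = (24 - 6)*(-6*I*√2) = 18*(-6*I*√2) = -108*I*√2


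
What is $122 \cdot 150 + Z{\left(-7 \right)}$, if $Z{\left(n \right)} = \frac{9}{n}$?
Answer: $\frac{128091}{7} \approx 18299.0$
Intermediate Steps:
$122 \cdot 150 + Z{\left(-7 \right)} = 122 \cdot 150 + \frac{9}{-7} = 18300 + 9 \left(- \frac{1}{7}\right) = 18300 - \frac{9}{7} = \frac{128091}{7}$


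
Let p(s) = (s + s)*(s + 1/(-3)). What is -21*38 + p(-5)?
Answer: -2234/3 ≈ -744.67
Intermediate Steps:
p(s) = 2*s*(-1/3 + s) (p(s) = (2*s)*(s - 1/3) = (2*s)*(-1/3 + s) = 2*s*(-1/3 + s))
-21*38 + p(-5) = -21*38 + (2/3)*(-5)*(-1 + 3*(-5)) = -798 + (2/3)*(-5)*(-1 - 15) = -798 + (2/3)*(-5)*(-16) = -798 + 160/3 = -2234/3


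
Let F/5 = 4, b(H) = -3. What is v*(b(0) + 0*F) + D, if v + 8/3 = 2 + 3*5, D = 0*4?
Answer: -43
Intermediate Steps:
D = 0
F = 20 (F = 5*4 = 20)
v = 43/3 (v = -8/3 + (2 + 3*5) = -8/3 + (2 + 15) = -8/3 + 17 = 43/3 ≈ 14.333)
v*(b(0) + 0*F) + D = 43*(-3 + 0*20)/3 + 0 = 43*(-3 + 0)/3 + 0 = (43/3)*(-3) + 0 = -43 + 0 = -43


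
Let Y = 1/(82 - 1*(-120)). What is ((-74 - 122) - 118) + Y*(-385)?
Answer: -63813/202 ≈ -315.91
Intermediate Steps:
Y = 1/202 (Y = 1/(82 + 120) = 1/202 ≈ 0.0049505)
((-74 - 122) - 118) + Y*(-385) = ((-74 - 122) - 118) + (1/202)*(-385) = (-196 - 118) - 385/202 = -314 - 385/202 = -63813/202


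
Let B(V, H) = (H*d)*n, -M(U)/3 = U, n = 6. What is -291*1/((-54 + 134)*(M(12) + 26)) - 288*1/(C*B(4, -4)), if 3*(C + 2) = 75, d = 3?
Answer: 9893/18400 ≈ 0.53766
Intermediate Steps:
M(U) = -3*U
C = 23 (C = -2 + (1/3)*75 = -2 + 25 = 23)
B(V, H) = 18*H (B(V, H) = (H*3)*6 = (3*H)*6 = 18*H)
-291*1/((-54 + 134)*(M(12) + 26)) - 288*1/(C*B(4, -4)) = -291*1/((-54 + 134)*(-3*12 + 26)) - 288/(23*(18*(-4))) = -291*1/(80*(-36 + 26)) - 288/(23*(-72)) = -291/(80*(-10)) - 288/(-1656) = -291/(-800) - 288*(-1/1656) = -291*(-1/800) + 4/23 = 291/800 + 4/23 = 9893/18400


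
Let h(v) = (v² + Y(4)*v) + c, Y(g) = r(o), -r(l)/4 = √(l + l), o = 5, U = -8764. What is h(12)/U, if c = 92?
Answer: -59/2191 + 12*√10/2191 ≈ -0.0096087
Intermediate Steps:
r(l) = -4*√2*√l (r(l) = -4*√(l + l) = -4*√2*√l)
Y(g) = -4*√10 (Y(g) = -4*√2*√5 = -4*√10)
h(v) = 92 + v² - 4*v*√10 (h(v) = (v² + (-4*√10)*v) + 92 = (v² - 4*v*√10) + 92 = 92 + v² - 4*v*√10)
h(12)/U = (92 + 12² - 4*12*√10)/(-8764) = (92 + 144 - 48*√10)*(-1/8764) = (236 - 48*√10)*(-1/8764) = -59/2191 + 12*√10/2191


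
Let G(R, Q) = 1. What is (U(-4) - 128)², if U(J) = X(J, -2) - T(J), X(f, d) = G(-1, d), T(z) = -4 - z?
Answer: 16129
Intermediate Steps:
X(f, d) = 1
U(J) = 5 + J (U(J) = 1 - (-4 - J) = 1 + (4 + J) = 5 + J)
(U(-4) - 128)² = ((5 - 4) - 128)² = (1 - 128)² = (-127)² = 16129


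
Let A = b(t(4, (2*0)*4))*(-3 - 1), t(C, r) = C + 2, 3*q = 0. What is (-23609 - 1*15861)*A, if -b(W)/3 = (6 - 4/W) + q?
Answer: -2526080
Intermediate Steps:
q = 0 (q = (⅓)*0 = 0)
t(C, r) = 2 + C
b(W) = -18 + 12/W (b(W) = -3*((6 - 4/W) + 0) = -3*(6 - 4/W) = -18 + 12/W)
A = 64 (A = (-18 + 12/(2 + 4))*(-3 - 1) = (-18 + 12/6)*(-4) = (-18 + 12*(⅙))*(-4) = (-18 + 2)*(-4) = -16*(-4) = 64)
(-23609 - 1*15861)*A = (-23609 - 1*15861)*64 = (-23609 - 15861)*64 = -39470*64 = -2526080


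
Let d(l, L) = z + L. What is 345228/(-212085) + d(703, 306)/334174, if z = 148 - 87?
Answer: -38429462159/23624430930 ≈ -1.6267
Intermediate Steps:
z = 61
d(l, L) = 61 + L
345228/(-212085) + d(703, 306)/334174 = 345228/(-212085) + (61 + 306)/334174 = 345228*(-1/212085) + 367*(1/334174) = -115076/70695 + 367/334174 = -38429462159/23624430930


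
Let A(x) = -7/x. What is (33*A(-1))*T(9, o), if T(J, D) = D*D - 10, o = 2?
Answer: -1386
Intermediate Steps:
T(J, D) = -10 + D**2 (T(J, D) = D**2 - 10 = -10 + D**2)
(33*A(-1))*T(9, o) = (33*(-7/(-1)))*(-10 + 2**2) = (33*(-7*(-1)))*(-10 + 4) = (33*7)*(-6) = 231*(-6) = -1386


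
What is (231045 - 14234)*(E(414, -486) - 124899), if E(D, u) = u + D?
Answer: -27095087481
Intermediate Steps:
E(D, u) = D + u
(231045 - 14234)*(E(414, -486) - 124899) = (231045 - 14234)*((414 - 486) - 124899) = 216811*(-72 - 124899) = 216811*(-124971) = -27095087481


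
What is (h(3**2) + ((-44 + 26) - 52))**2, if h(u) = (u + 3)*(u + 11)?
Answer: 28900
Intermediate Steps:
h(u) = (3 + u)*(11 + u)
(h(3**2) + ((-44 + 26) - 52))**2 = ((33 + (3**2)**2 + 14*3**2) + ((-44 + 26) - 52))**2 = ((33 + 9**2 + 14*9) + (-18 - 52))**2 = ((33 + 81 + 126) - 70)**2 = (240 - 70)**2 = 170**2 = 28900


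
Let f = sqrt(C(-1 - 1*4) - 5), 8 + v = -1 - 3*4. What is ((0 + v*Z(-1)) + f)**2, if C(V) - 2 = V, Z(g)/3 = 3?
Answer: 35713 - 756*I*sqrt(2) ≈ 35713.0 - 1069.1*I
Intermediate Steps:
Z(g) = 9 (Z(g) = 3*3 = 9)
C(V) = 2 + V
v = -21 (v = -8 + (-1 - 3*4) = -8 + (-1 - 12) = -8 - 13 = -21)
f = 2*I*sqrt(2) (f = sqrt((2 + (-1 - 1*4)) - 5) = sqrt((2 + (-1 - 4)) - 5) = sqrt((2 - 5) - 5) = sqrt(-3 - 5) = sqrt(-8) = 2*I*sqrt(2) ≈ 2.8284*I)
((0 + v*Z(-1)) + f)**2 = ((0 - 21*9) + 2*I*sqrt(2))**2 = ((0 - 189) + 2*I*sqrt(2))**2 = (-189 + 2*I*sqrt(2))**2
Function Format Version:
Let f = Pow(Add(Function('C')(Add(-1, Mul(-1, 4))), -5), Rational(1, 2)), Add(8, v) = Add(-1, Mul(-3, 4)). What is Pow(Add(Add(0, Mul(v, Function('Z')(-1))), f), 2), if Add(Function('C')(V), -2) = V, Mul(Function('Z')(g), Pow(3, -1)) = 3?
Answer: Add(35713, Mul(-756, I, Pow(2, Rational(1, 2)))) ≈ Add(35713., Mul(-1069.1, I))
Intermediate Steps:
Function('Z')(g) = 9 (Function('Z')(g) = Mul(3, 3) = 9)
Function('C')(V) = Add(2, V)
v = -21 (v = Add(-8, Add(-1, Mul(-3, 4))) = Add(-8, Add(-1, -12)) = Add(-8, -13) = -21)
f = Mul(2, I, Pow(2, Rational(1, 2))) (f = Pow(Add(Add(2, Add(-1, Mul(-1, 4))), -5), Rational(1, 2)) = Pow(Add(Add(2, Add(-1, -4)), -5), Rational(1, 2)) = Pow(Add(Add(2, -5), -5), Rational(1, 2)) = Pow(Add(-3, -5), Rational(1, 2)) = Pow(-8, Rational(1, 2)) = Mul(2, I, Pow(2, Rational(1, 2))) ≈ Mul(2.8284, I))
Pow(Add(Add(0, Mul(v, Function('Z')(-1))), f), 2) = Pow(Add(Add(0, Mul(-21, 9)), Mul(2, I, Pow(2, Rational(1, 2)))), 2) = Pow(Add(Add(0, -189), Mul(2, I, Pow(2, Rational(1, 2)))), 2) = Pow(Add(-189, Mul(2, I, Pow(2, Rational(1, 2)))), 2)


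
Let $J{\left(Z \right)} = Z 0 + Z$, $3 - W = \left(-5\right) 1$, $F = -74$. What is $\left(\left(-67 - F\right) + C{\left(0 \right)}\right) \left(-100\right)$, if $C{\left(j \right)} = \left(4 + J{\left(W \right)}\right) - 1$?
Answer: $-1800$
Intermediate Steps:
$W = 8$ ($W = 3 - \left(-5\right) 1 = 3 - -5 = 3 + 5 = 8$)
$J{\left(Z \right)} = Z$ ($J{\left(Z \right)} = 0 + Z = Z$)
$C{\left(j \right)} = 11$ ($C{\left(j \right)} = \left(4 + 8\right) - 1 = 12 - 1 = 11$)
$\left(\left(-67 - F\right) + C{\left(0 \right)}\right) \left(-100\right) = \left(\left(-67 - -74\right) + 11\right) \left(-100\right) = \left(\left(-67 + 74\right) + 11\right) \left(-100\right) = \left(7 + 11\right) \left(-100\right) = 18 \left(-100\right) = -1800$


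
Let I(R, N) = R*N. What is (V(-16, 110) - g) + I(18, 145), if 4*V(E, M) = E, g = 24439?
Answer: -21833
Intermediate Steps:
V(E, M) = E/4
I(R, N) = N*R
(V(-16, 110) - g) + I(18, 145) = ((1/4)*(-16) - 1*24439) + 145*18 = (-4 - 24439) + 2610 = -24443 + 2610 = -21833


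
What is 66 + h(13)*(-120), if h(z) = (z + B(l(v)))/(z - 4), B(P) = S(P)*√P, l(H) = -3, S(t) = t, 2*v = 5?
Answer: -322/3 + 40*I*√3 ≈ -107.33 + 69.282*I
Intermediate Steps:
v = 5/2 (v = (½)*5 = 5/2 ≈ 2.5000)
B(P) = P^(3/2) (B(P) = P*√P = P^(3/2))
h(z) = (z - 3*I*√3)/(-4 + z) (h(z) = (z + (-3)^(3/2))/(z - 4) = (z - 3*I*√3)/(-4 + z))
66 + h(13)*(-120) = 66 + ((13 - 3*I*√3)/(-4 + 13))*(-120) = 66 + ((13 - 3*I*√3)/9)*(-120) = 66 + (13/9 - I*√3/3)*(-120) = 66 + (-520/3 + 40*I*√3) = -322/3 + 40*I*√3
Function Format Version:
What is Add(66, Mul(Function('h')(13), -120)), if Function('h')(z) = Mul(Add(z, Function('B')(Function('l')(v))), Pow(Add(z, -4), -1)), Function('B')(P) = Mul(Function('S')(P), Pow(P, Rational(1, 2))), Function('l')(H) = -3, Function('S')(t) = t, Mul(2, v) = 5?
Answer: Add(Rational(-322, 3), Mul(40, I, Pow(3, Rational(1, 2)))) ≈ Add(-107.33, Mul(69.282, I))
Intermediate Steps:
v = Rational(5, 2) (v = Mul(Rational(1, 2), 5) = Rational(5, 2) ≈ 2.5000)
Function('B')(P) = Pow(P, Rational(3, 2)) (Function('B')(P) = Mul(P, Pow(P, Rational(1, 2))) = Pow(P, Rational(3, 2)))
Function('h')(z) = Mul(Pow(Add(-4, z), -1), Add(z, Mul(-3, I, Pow(3, Rational(1, 2))))) (Function('h')(z) = Mul(Add(z, Pow(-3, Rational(3, 2))), Pow(Add(z, -4), -1)) = Mul(Add(z, Mul(-3, I, Pow(3, Rational(1, 2)))), Pow(Add(-4, z), -1)) = Mul(Pow(Add(-4, z), -1), Add(z, Mul(-3, I, Pow(3, Rational(1, 2))))))
Add(66, Mul(Function('h')(13), -120)) = Add(66, Mul(Mul(Pow(Add(-4, 13), -1), Add(13, Mul(-3, I, Pow(3, Rational(1, 2))))), -120)) = Add(66, Mul(Mul(Pow(9, -1), Add(13, Mul(-3, I, Pow(3, Rational(1, 2))))), -120)) = Add(66, Mul(Mul(Rational(1, 9), Add(13, Mul(-3, I, Pow(3, Rational(1, 2))))), -120)) = Add(66, Mul(Add(Rational(13, 9), Mul(Rational(-1, 3), I, Pow(3, Rational(1, 2)))), -120)) = Add(66, Add(Rational(-520, 3), Mul(40, I, Pow(3, Rational(1, 2))))) = Add(Rational(-322, 3), Mul(40, I, Pow(3, Rational(1, 2))))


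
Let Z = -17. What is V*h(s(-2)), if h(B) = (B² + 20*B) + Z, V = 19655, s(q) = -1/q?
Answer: -530685/4 ≈ -1.3267e+5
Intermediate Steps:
h(B) = -17 + B² + 20*B (h(B) = (B² + 20*B) - 17 = -17 + B² + 20*B)
V*h(s(-2)) = 19655*(-17 + (-1/(-2))² + 20*(-1/(-2))) = 19655*(-17 + (-1*(-½))² + 20*(-1*(-½))) = 19655*(-17 + (½)² + 20*(½)) = 19655*(-17 + ¼ + 10) = 19655*(-27/4) = -530685/4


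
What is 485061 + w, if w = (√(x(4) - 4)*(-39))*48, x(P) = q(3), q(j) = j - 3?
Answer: 485061 - 3744*I ≈ 4.8506e+5 - 3744.0*I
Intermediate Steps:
q(j) = -3 + j
x(P) = 0 (x(P) = -3 + 3 = 0)
w = -3744*I (w = (√(0 - 4)*(-39))*48 = (√(-4)*(-39))*48 = ((2*I)*(-39))*48 = -78*I*48 = -3744*I ≈ -3744.0*I)
485061 + w = 485061 - 3744*I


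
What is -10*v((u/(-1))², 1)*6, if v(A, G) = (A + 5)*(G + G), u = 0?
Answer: -600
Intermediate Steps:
v(A, G) = 2*G*(5 + A) (v(A, G) = (5 + A)*(2*G) = 2*G*(5 + A))
-10*v((u/(-1))², 1)*6 = -20*(5 + (0/(-1))²)*6 = -20*(5 + (0*(-1))²)*6 = -20*(5 + 0²)*6 = -20*(5 + 0)*6 = -20*5*6 = -10*10*6 = -100*6 = -600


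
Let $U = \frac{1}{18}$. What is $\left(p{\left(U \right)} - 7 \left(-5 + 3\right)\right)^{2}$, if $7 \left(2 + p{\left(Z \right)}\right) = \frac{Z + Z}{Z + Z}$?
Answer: $\frac{7225}{49} \approx 147.45$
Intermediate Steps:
$U = \frac{1}{18} \approx 0.055556$
$p{\left(Z \right)} = - \frac{13}{7}$ ($p{\left(Z \right)} = -2 + \frac{\left(Z + Z\right) \frac{1}{Z + Z}}{7} = -2 + \frac{2 Z \frac{1}{2 Z}}{7} = -2 + \frac{1}{7} \cdot 1 = -2 + \frac{1}{7} = - \frac{13}{7}$)
$\left(p{\left(U \right)} - 7 \left(-5 + 3\right)\right)^{2} = \left(- \frac{13}{7} - 7 \left(-5 + 3\right)\right)^{2} = \left(- \frac{13}{7} - -14\right)^{2} = \left(- \frac{13}{7} + 14\right)^{2} = \left(\frac{85}{7}\right)^{2} = \frac{7225}{49}$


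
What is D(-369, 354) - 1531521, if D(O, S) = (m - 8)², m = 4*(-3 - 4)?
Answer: -1530225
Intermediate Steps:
m = -28 (m = 4*(-7) = -28)
D(O, S) = 1296 (D(O, S) = (-28 - 8)² = (-36)² = 1296)
D(-369, 354) - 1531521 = 1296 - 1531521 = -1530225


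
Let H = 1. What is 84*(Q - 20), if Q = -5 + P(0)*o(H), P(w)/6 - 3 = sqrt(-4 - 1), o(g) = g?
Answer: -588 + 504*I*sqrt(5) ≈ -588.0 + 1127.0*I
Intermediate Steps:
P(w) = 18 + 6*I*sqrt(5) (P(w) = 18 + 6*sqrt(-4 - 1) = 18 + 6*sqrt(-5) = 18 + 6*(I*sqrt(5)) = 18 + 6*I*sqrt(5))
Q = 13 + 6*I*sqrt(5) (Q = -5 + (18 + 6*I*sqrt(5))*1 = -5 + (18 + 6*I*sqrt(5)) = 13 + 6*I*sqrt(5) ≈ 13.0 + 13.416*I)
84*(Q - 20) = 84*((13 + 6*I*sqrt(5)) - 20) = 84*(-7 + 6*I*sqrt(5)) = -588 + 504*I*sqrt(5)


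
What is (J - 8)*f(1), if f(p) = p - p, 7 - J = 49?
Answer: 0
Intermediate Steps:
J = -42 (J = 7 - 1*49 = 7 - 49 = -42)
f(p) = 0
(J - 8)*f(1) = (-42 - 8)*0 = -50*0 = 0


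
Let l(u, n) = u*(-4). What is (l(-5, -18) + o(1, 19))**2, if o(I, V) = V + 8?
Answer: 2209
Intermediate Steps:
o(I, V) = 8 + V
l(u, n) = -4*u
(l(-5, -18) + o(1, 19))**2 = (-4*(-5) + (8 + 19))**2 = (20 + 27)**2 = 47**2 = 2209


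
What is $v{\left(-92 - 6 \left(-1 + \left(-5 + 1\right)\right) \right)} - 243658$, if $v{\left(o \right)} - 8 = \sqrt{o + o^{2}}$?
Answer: $-243650 + \sqrt{3782} \approx -2.4359 \cdot 10^{5}$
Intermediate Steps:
$v{\left(o \right)} = 8 + \sqrt{o + o^{2}}$
$v{\left(-92 - 6 \left(-1 + \left(-5 + 1\right)\right) \right)} - 243658 = \left(8 + \sqrt{\left(-92 - 6 \left(-1 + \left(-5 + 1\right)\right)\right) \left(1 - \left(92 + 6 \left(-1 + \left(-5 + 1\right)\right)\right)\right)}\right) - 243658 = \left(8 + \sqrt{\left(-92 - 6 \left(-1 - 4\right)\right) \left(1 - \left(92 + 6 \left(-1 - 4\right)\right)\right)}\right) - 243658 = \left(8 + \sqrt{\left(-92 - 6 \left(-5\right)\right) \left(1 - \left(92 + 6 \left(-5\right)\right)\right)}\right) - 243658 = \left(8 + \sqrt{\left(-92 - -30\right) \left(1 - 62\right)}\right) - 243658 = \left(8 + \sqrt{\left(-92 + 30\right) \left(1 + \left(-92 + 30\right)\right)}\right) - 243658 = \left(8 + \sqrt{- 62 \left(1 - 62\right)}\right) - 243658 = \left(8 + \sqrt{\left(-62\right) \left(-61\right)}\right) - 243658 = \left(8 + \sqrt{3782}\right) - 243658 = -243650 + \sqrt{3782}$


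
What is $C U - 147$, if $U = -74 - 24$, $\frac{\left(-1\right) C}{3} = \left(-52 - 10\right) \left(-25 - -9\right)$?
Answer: $291501$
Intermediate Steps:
$C = -2976$ ($C = - 3 \left(-52 - 10\right) \left(-25 - -9\right) = - 3 \left(- 62 \left(-25 + \left(-16 + 25\right)\right)\right) = - 3 \left(- 62 \left(-25 + 9\right)\right) = - 3 \left(\left(-62\right) \left(-16\right)\right) = \left(-3\right) 992 = -2976$)
$U = -98$
$C U - 147 = \left(-2976\right) \left(-98\right) - 147 = 291648 - 147 = 291501$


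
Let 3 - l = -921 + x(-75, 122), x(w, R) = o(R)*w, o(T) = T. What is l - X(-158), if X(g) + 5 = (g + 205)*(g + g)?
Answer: 24931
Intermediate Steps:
x(w, R) = R*w
X(g) = -5 + 2*g*(205 + g) (X(g) = -5 + (g + 205)*(g + g) = -5 + (205 + g)*(2*g) = -5 + 2*g*(205 + g))
l = 10074 (l = 3 - (-921 + 122*(-75)) = 3 - (-921 - 9150) = 3 - 1*(-10071) = 3 + 10071 = 10074)
l - X(-158) = 10074 - (-5 + 2*(-158)**2 + 410*(-158)) = 10074 - (-5 + 2*24964 - 64780) = 10074 - (-5 + 49928 - 64780) = 10074 - 1*(-14857) = 10074 + 14857 = 24931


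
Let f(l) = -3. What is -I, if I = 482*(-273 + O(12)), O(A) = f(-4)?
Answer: 133032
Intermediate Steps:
O(A) = -3
I = -133032 (I = 482*(-273 - 3) = 482*(-276) = -133032)
-I = -1*(-133032) = 133032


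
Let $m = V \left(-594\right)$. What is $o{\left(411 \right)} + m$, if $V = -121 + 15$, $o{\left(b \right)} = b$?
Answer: $63375$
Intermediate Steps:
$V = -106$
$m = 62964$ ($m = \left(-106\right) \left(-594\right) = 62964$)
$o{\left(411 \right)} + m = 411 + 62964 = 63375$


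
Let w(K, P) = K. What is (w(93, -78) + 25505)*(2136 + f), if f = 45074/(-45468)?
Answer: 621228736313/11367 ≈ 5.4652e+7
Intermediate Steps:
f = -22537/22734 (f = 45074*(-1/45468) = -22537/22734 ≈ -0.99133)
(w(93, -78) + 25505)*(2136 + f) = (93 + 25505)*(2136 - 22537/22734) = 25598*(48537287/22734) = 621228736313/11367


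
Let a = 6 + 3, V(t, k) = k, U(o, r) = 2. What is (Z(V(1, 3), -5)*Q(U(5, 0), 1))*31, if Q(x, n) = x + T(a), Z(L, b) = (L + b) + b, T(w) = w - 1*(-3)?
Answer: -3038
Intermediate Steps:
a = 9
T(w) = 3 + w (T(w) = w + 3 = 3 + w)
Z(L, b) = L + 2*b
Q(x, n) = 12 + x (Q(x, n) = x + (3 + 9) = x + 12 = 12 + x)
(Z(V(1, 3), -5)*Q(U(5, 0), 1))*31 = ((3 + 2*(-5))*(12 + 2))*31 = ((3 - 10)*14)*31 = -7*14*31 = -98*31 = -3038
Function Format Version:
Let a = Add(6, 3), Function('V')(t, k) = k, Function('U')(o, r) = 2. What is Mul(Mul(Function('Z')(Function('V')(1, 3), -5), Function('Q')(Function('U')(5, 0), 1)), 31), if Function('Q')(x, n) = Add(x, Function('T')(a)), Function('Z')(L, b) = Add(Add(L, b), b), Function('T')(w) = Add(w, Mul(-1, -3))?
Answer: -3038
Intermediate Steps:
a = 9
Function('T')(w) = Add(3, w) (Function('T')(w) = Add(w, 3) = Add(3, w))
Function('Z')(L, b) = Add(L, Mul(2, b))
Function('Q')(x, n) = Add(12, x) (Function('Q')(x, n) = Add(x, Add(3, 9)) = Add(x, 12) = Add(12, x))
Mul(Mul(Function('Z')(Function('V')(1, 3), -5), Function('Q')(Function('U')(5, 0), 1)), 31) = Mul(Mul(Add(3, Mul(2, -5)), Add(12, 2)), 31) = Mul(Mul(Add(3, -10), 14), 31) = Mul(Mul(-7, 14), 31) = Mul(-98, 31) = -3038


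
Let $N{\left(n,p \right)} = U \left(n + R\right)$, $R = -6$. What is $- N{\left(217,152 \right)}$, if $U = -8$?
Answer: $1688$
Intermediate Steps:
$N{\left(n,p \right)} = 48 - 8 n$ ($N{\left(n,p \right)} = - 8 \left(n - 6\right) = - 8 \left(-6 + n\right) = 48 - 8 n$)
$- N{\left(217,152 \right)} = - (48 - 1736) = \left(-1\right) \left(-1688\right) = 1688$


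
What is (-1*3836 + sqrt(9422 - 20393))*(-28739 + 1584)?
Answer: 104166580 - 81465*I*sqrt(1219) ≈ 1.0417e+8 - 2.8443e+6*I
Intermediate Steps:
(-1*3836 + sqrt(9422 - 20393))*(-28739 + 1584) = (-3836 + sqrt(-10971))*(-27155) = (-3836 + 3*I*sqrt(1219))*(-27155) = 104166580 - 81465*I*sqrt(1219)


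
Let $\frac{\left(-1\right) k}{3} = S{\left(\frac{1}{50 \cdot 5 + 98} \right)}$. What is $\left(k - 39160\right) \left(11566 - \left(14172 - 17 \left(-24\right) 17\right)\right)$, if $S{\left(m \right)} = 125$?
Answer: $377242970$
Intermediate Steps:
$k = -375$ ($k = \left(-3\right) 125 = -375$)
$\left(k - 39160\right) \left(11566 - \left(14172 - 17 \left(-24\right) 17\right)\right) = \left(-375 - 39160\right) \left(11566 - \left(14172 - 17 \left(-24\right) 17\right)\right) = - 39535 \left(11566 - 21108\right) = \left(-39535\right) \left(-9542\right) = 377242970$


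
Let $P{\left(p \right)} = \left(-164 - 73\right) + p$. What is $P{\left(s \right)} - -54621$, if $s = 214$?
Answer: $54598$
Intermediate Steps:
$P{\left(p \right)} = -237 + p$
$P{\left(s \right)} - -54621 = \left(-237 + 214\right) - -54621 = -23 + 54621 = 54598$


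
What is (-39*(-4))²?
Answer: 24336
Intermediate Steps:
(-39*(-4))² = 156² = 24336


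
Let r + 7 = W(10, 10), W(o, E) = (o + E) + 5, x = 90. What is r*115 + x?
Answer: 2160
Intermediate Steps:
W(o, E) = 5 + E + o (W(o, E) = (E + o) + 5 = 5 + E + o)
r = 18 (r = -7 + (5 + 10 + 10) = -7 + 25 = 18)
r*115 + x = 18*115 + 90 = 2070 + 90 = 2160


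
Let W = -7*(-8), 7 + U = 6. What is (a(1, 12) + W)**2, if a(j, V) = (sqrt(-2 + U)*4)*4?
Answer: 2368 + 1792*I*sqrt(3) ≈ 2368.0 + 3103.8*I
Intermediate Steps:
U = -1 (U = -7 + 6 = -1)
W = 56
a(j, V) = 16*I*sqrt(3) (a(j, V) = (sqrt(-2 - 1)*4)*4 = (sqrt(-3)*4)*4 = ((I*sqrt(3))*4)*4 = (4*I*sqrt(3))*4 = 16*I*sqrt(3))
(a(1, 12) + W)**2 = (16*I*sqrt(3) + 56)**2 = (56 + 16*I*sqrt(3))**2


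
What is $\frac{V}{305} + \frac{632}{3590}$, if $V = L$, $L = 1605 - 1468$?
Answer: $\frac{68459}{109495} \approx 0.62523$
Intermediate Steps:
$L = 137$
$V = 137$
$\frac{V}{305} + \frac{632}{3590} = \frac{137}{305} + \frac{632}{3590} = 137 \cdot \frac{1}{305} + 632 \cdot \frac{1}{3590} = \frac{137}{305} + \frac{316}{1795} = \frac{68459}{109495}$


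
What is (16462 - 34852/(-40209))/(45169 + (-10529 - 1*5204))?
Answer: 330977705/591796062 ≈ 0.55928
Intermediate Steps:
(16462 - 34852/(-40209))/(45169 + (-10529 - 1*5204)) = (16462 - 34852*(-1/40209))/(45169 + (-10529 - 5204)) = (16462 + 34852/40209)/(45169 - 15733) = (661955410/40209)/29436 = (661955410/40209)*(1/29436) = 330977705/591796062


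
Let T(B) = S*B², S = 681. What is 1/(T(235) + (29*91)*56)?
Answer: 1/37756009 ≈ 2.6486e-8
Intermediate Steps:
T(B) = 681*B²
1/(T(235) + (29*91)*56) = 1/(681*235² + (29*91)*56) = 1/(681*55225 + 2639*56) = 1/(37608225 + 147784) = 1/37756009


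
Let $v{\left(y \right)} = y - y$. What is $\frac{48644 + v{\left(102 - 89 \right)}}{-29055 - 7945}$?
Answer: $- \frac{12161}{9250} \approx -1.3147$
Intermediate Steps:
$v{\left(y \right)} = 0$
$\frac{48644 + v{\left(102 - 89 \right)}}{-29055 - 7945} = \frac{48644 + 0}{-29055 - 7945} = \frac{48644}{-37000} = 48644 \left(- \frac{1}{37000}\right) = - \frac{12161}{9250}$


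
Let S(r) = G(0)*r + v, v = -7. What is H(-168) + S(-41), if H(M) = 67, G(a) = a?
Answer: 60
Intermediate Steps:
S(r) = -7 (S(r) = 0*r - 7 = 0 - 7 = -7)
H(-168) + S(-41) = 67 - 7 = 60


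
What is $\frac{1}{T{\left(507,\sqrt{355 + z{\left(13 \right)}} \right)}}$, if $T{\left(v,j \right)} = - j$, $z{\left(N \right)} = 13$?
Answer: $- \frac{\sqrt{23}}{92} \approx -0.052129$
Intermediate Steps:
$\frac{1}{T{\left(507,\sqrt{355 + z{\left(13 \right)}} \right)}} = \frac{1}{\left(-1\right) \sqrt{355 + 13}} = \frac{1}{\left(-1\right) \sqrt{368}} = \frac{1}{\left(-1\right) 4 \sqrt{23}} = \frac{1}{\left(-4\right) \sqrt{23}} = - \frac{\sqrt{23}}{92}$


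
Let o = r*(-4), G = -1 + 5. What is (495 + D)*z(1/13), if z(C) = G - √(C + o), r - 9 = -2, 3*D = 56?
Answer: 6164/3 - 16951*I*√39/39 ≈ 2054.7 - 2714.3*I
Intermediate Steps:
D = 56/3 (D = (⅓)*56 = 56/3 ≈ 18.667)
r = 7 (r = 9 - 2 = 7)
G = 4
o = -28 (o = 7*(-4) = -28)
z(C) = 4 - √(-28 + C) (z(C) = 4 - √(C - 28) = 4 - √(-28 + C))
(495 + D)*z(1/13) = (495 + 56/3)*(4 - √(-28 + 1/13)) = 1541*(4 - √(-28 + 1/13))/3 = 1541*(4 - √(-363/13))/3 = 1541*(4 - 11*I*√39/13)/3 = 6164/3 - 16951*I*√39/39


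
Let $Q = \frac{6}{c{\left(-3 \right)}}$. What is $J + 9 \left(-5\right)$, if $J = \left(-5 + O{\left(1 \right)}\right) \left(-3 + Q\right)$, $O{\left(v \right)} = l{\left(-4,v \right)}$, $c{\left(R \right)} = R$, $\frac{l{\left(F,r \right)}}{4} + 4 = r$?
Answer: $40$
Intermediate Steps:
$l{\left(F,r \right)} = -16 + 4 r$
$O{\left(v \right)} = -16 + 4 v$
$Q = -2$ ($Q = \frac{6}{-3} = 6 \left(- \frac{1}{3}\right) = -2$)
$J = 85$ ($J = \left(-5 + \left(-16 + 4 \cdot 1\right)\right) \left(-3 - 2\right) = \left(-5 + \left(-16 + 4\right)\right) \left(-5\right) = \left(-5 - 12\right) \left(-5\right) = \left(-17\right) \left(-5\right) = 85$)
$J + 9 \left(-5\right) = 85 + 9 \left(-5\right) = 85 - 45 = 40$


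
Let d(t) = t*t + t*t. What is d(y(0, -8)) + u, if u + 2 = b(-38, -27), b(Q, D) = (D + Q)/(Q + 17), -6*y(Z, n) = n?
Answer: 293/63 ≈ 4.6508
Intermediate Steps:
y(Z, n) = -n/6
d(t) = 2*t**2 (d(t) = t**2 + t**2 = 2*t**2)
b(Q, D) = (D + Q)/(17 + Q)
u = 23/21 (u = -2 + (-27 - 38)/(17 - 38) = -2 - 65/(-21) = -2 - 1/21*(-65) = -2 + 65/21 = 23/21 ≈ 1.0952)
d(y(0, -8)) + u = 2*(-1/6*(-8))**2 + 23/21 = 2*(4/3)**2 + 23/21 = 2*(16/9) + 23/21 = 32/9 + 23/21 = 293/63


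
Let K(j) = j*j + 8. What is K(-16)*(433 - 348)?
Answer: 22440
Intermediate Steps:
K(j) = 8 + j² (K(j) = j² + 8 = 8 + j²)
K(-16)*(433 - 348) = (8 + (-16)²)*(433 - 348) = (8 + 256)*85 = 264*85 = 22440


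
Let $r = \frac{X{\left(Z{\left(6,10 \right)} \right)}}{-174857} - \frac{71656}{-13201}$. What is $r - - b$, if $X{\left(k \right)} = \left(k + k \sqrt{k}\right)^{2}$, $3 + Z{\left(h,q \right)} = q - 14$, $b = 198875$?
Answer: $\frac{459073161670161}{2308287257} - \frac{98 i \sqrt{7}}{174857} \approx 1.9888 \cdot 10^{5} - 0.0014828 i$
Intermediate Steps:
$Z{\left(h,q \right)} = -17 + q$ ($Z{\left(h,q \right)} = -3 + \left(q - 14\right) = -3 + \left(-14 + q\right) = -17 + q$)
$X{\left(k \right)} = \left(k + k^{\frac{3}{2}}\right)^{2}$
$r = \frac{71656}{13201} - \frac{\left(-7 - 7 i \sqrt{7}\right)^{2}}{174857}$ ($r = \frac{\left(\left(-17 + 10\right) + \left(-17 + 10\right)^{\frac{3}{2}}\right)^{2}}{-174857} - \frac{71656}{-13201} = \left(-7 + \left(-7\right)^{\frac{3}{2}}\right)^{2} \left(- \frac{1}{174857}\right) - - \frac{71656}{13201} = \left(-7 - 7 i \sqrt{7}\right)^{2} \left(- \frac{1}{174857}\right) + \frac{71656}{13201} = - \frac{\left(-7 - 7 i \sqrt{7}\right)^{2}}{174857} + \frac{71656}{13201} = \frac{71656}{13201} - \frac{\left(-7 - 7 i \sqrt{7}\right)^{2}}{174857} \approx 5.4298 - 0.0014828 i$)
$r - - b = \left(\frac{12533434286}{2308287257} - \frac{98 i \sqrt{7}}{174857}\right) - \left(-1\right) 198875 = \left(\frac{12533434286}{2308287257} - \frac{98 i \sqrt{7}}{174857}\right) - -198875 = \left(\frac{12533434286}{2308287257} - \frac{98 i \sqrt{7}}{174857}\right) + 198875 = \frac{459073161670161}{2308287257} - \frac{98 i \sqrt{7}}{174857}$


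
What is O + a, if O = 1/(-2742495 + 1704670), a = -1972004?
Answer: -2046595051301/1037825 ≈ -1.9720e+6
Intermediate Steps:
O = -1/1037825 (O = 1/(-1037825) = -1/1037825 ≈ -9.6355e-7)
O + a = -1/1037825 - 1972004 = -2046595051301/1037825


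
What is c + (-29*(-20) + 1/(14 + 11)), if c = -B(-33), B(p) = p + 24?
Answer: 14726/25 ≈ 589.04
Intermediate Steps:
B(p) = 24 + p
c = 9 (c = -(24 - 33) = -1*(-9) = 9)
c + (-29*(-20) + 1/(14 + 11)) = 9 + (-29*(-20) + 1/(14 + 11)) = 9 + (580 + 1/25) = 9 + 14501/25 = 14726/25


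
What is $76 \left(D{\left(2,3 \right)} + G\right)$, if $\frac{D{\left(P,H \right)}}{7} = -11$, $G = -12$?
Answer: $-6764$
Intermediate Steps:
$D{\left(P,H \right)} = -77$ ($D{\left(P,H \right)} = 7 \left(-11\right) = -77$)
$76 \left(D{\left(2,3 \right)} + G\right) = 76 \left(-77 - 12\right) = 76 \left(-89\right) = -6764$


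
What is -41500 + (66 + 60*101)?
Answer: -35374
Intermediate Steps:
-41500 + (66 + 60*101) = -41500 + (66 + 6060) = -41500 + 6126 = -35374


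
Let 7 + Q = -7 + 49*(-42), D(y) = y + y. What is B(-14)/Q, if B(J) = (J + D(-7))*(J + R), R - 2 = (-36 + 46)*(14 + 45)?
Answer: 289/37 ≈ 7.8108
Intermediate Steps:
D(y) = 2*y
R = 592 (R = 2 + (-36 + 46)*(14 + 45) = 2 + 10*59 = 2 + 590 = 592)
B(J) = (-14 + J)*(592 + J) (B(J) = (J + 2*(-7))*(J + 592) = (J - 14)*(592 + J) = (-14 + J)*(592 + J))
Q = -2072 (Q = -7 + (-7 + 49*(-42)) = -7 + (-7 - 2058) = -7 - 2065 = -2072)
B(-14)/Q = (-8288 + (-14)² + 578*(-14))/(-2072) = (-8288 + 196 - 8092)*(-1/2072) = -16184*(-1/2072) = 289/37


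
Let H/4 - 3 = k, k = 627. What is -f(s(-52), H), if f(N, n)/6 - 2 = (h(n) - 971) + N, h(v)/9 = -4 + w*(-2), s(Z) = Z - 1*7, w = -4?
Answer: 5952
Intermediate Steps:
s(Z) = -7 + Z (s(Z) = Z - 7 = -7 + Z)
h(v) = 36 (h(v) = 9*(-4 - 4*(-2)) = 9*(-4 + 8) = 9*4 = 36)
H = 2520 (H = 12 + 4*627 = 12 + 2508 = 2520)
f(N, n) = -5598 + 6*N (f(N, n) = 12 + 6*((36 - 971) + N) = 12 + 6*(-935 + N) = 12 + (-5610 + 6*N) = -5598 + 6*N)
-f(s(-52), H) = -(-5598 + 6*(-7 - 52)) = -(-5598 + 6*(-59)) = -(-5598 - 354) = -1*(-5952) = 5952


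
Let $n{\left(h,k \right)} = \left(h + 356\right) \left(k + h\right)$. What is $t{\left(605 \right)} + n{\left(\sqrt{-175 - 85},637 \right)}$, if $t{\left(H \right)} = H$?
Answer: $227117 + 1986 i \sqrt{65} \approx 2.2712 \cdot 10^{5} + 16012.0 i$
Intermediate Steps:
$n{\left(h,k \right)} = \left(356 + h\right) \left(h + k\right)$
$t{\left(605 \right)} + n{\left(\sqrt{-175 - 85},637 \right)} = 605 + \left(\left(\sqrt{-175 - 85}\right)^{2} + 356 \sqrt{-175 - 85} + 356 \cdot 637 + \sqrt{-175 - 85} \cdot 637\right) = 605 + \left(\left(\sqrt{-260}\right)^{2} + 356 \sqrt{-260} + 226772 + \sqrt{-260} \cdot 637\right) = 605 + \left(\left(2 i \sqrt{65}\right)^{2} + 356 \cdot 2 i \sqrt{65} + 226772 + 2 i \sqrt{65} \cdot 637\right) = 605 + \left(-260 + 712 i \sqrt{65} + 226772 + 1274 i \sqrt{65}\right) = 605 + \left(226512 + 1986 i \sqrt{65}\right) = 227117 + 1986 i \sqrt{65}$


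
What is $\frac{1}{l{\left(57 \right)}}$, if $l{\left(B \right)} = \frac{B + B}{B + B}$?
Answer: $1$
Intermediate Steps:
$l{\left(B \right)} = 1$ ($l{\left(B \right)} = \frac{2 B}{2 B} = 2 B \frac{1}{2 B} = 1$)
$\frac{1}{l{\left(57 \right)}} = 1^{-1} = 1$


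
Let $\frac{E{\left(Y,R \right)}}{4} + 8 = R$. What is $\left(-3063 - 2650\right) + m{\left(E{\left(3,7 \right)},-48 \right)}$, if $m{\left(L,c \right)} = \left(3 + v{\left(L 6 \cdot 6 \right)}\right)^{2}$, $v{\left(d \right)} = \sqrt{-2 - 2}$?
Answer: $-5708 + 12 i \approx -5708.0 + 12.0 i$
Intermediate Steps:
$E{\left(Y,R \right)} = -32 + 4 R$
$v{\left(d \right)} = 2 i$ ($v{\left(d \right)} = \sqrt{-4} = 2 i$)
$m{\left(L,c \right)} = \left(3 + 2 i\right)^{2}$
$\left(-3063 - 2650\right) + m{\left(E{\left(3,7 \right)},-48 \right)} = \left(-3063 - 2650\right) + \left(5 + 12 i\right) = -5713 + \left(5 + 12 i\right) = -5708 + 12 i$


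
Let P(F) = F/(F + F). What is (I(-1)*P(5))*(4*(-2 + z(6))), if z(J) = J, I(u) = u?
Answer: -8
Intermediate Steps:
P(F) = ½ (P(F) = F/((2*F)) = (1/(2*F))*F = ½)
(I(-1)*P(5))*(4*(-2 + z(6))) = (-1*½)*(4*(-2 + 6)) = -2*4 = -½*16 = -8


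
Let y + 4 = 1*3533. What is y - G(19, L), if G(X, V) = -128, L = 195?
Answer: 3657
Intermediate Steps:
y = 3529 (y = -4 + 1*3533 = -4 + 3533 = 3529)
y - G(19, L) = 3529 - 1*(-128) = 3529 + 128 = 3657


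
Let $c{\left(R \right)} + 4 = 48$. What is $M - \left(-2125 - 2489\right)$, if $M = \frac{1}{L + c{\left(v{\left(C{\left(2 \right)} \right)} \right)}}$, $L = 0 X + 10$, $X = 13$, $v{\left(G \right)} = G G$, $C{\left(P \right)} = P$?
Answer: $\frac{249157}{54} \approx 4614.0$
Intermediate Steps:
$v{\left(G \right)} = G^{2}$
$c{\left(R \right)} = 44$ ($c{\left(R \right)} = -4 + 48 = 44$)
$L = 10$ ($L = 0 \cdot 13 + 10 = 0 + 10 = 10$)
$M = \frac{1}{54}$ ($M = \frac{1}{10 + 44} = \frac{1}{54} \approx 0.018519$)
$M - \left(-2125 - 2489\right) = \frac{1}{54} - \left(-2125 - 2489\right) = \frac{1}{54} - -4614 = \frac{1}{54} + 4614 = \frac{249157}{54}$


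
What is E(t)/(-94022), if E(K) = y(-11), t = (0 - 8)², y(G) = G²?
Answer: -121/94022 ≈ -0.0012869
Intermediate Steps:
t = 64 (t = (-8)² = 64)
E(K) = 121 (E(K) = (-11)² = 121)
E(t)/(-94022) = 121/(-94022) = 121*(-1/94022) = -121/94022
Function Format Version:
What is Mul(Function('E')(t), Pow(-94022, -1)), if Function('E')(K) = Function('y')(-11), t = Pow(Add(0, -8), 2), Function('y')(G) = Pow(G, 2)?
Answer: Rational(-121, 94022) ≈ -0.0012869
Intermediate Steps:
t = 64 (t = Pow(-8, 2) = 64)
Function('E')(K) = 121 (Function('E')(K) = Pow(-11, 2) = 121)
Mul(Function('E')(t), Pow(-94022, -1)) = Mul(121, Pow(-94022, -1)) = Mul(121, Rational(-1, 94022)) = Rational(-121, 94022)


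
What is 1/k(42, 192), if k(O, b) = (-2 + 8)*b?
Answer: 1/1152 ≈ 0.00086806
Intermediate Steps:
k(O, b) = 6*b
1/k(42, 192) = 1/(6*192) = 1/1152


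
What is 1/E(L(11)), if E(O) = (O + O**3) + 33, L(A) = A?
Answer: 1/1375 ≈ 0.00072727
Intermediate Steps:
E(O) = 33 + O + O**3
1/E(L(11)) = 1/(33 + 11 + 11**3) = 1/(33 + 11 + 1331) = 1/1375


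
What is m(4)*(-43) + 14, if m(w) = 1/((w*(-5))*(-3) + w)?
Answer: 853/64 ≈ 13.328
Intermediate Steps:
m(w) = 1/(16*w) (m(w) = 1/(-5*w*(-3) + w) = 1/(15*w + w) = 1/(16*w))
m(4)*(-43) + 14 = ((1/16)/4)*(-43) + 14 = ((1/16)*(¼))*(-43) + 14 = (1/64)*(-43) + 14 = -43/64 + 14 = 853/64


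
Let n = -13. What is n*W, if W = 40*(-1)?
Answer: 520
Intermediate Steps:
W = -40
n*W = -13*(-40) = 520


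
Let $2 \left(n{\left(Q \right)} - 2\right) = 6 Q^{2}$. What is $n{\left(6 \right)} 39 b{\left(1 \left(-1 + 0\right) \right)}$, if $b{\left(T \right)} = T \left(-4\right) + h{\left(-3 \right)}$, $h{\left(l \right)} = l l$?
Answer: $55770$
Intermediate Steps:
$h{\left(l \right)} = l^{2}$
$b{\left(T \right)} = 9 - 4 T$ ($b{\left(T \right)} = T \left(-4\right) + \left(-3\right)^{2} = - 4 T + 9 = 9 - 4 T$)
$n{\left(Q \right)} = 2 + 3 Q^{2}$ ($n{\left(Q \right)} = 2 + \frac{6 Q^{2}}{2} = 2 + 3 Q^{2}$)
$n{\left(6 \right)} 39 b{\left(1 \left(-1 + 0\right) \right)} = \left(2 + 3 \cdot 6^{2}\right) 39 \left(9 - 4 \cdot 1 \left(-1 + 0\right)\right) = \left(2 + 3 \cdot 36\right) 39 \left(9 - 4 \cdot 1 \left(-1\right)\right) = \left(2 + 108\right) 39 \left(9 - -4\right) = 110 \cdot 39 \left(9 + 4\right) = 4290 \cdot 13 = 55770$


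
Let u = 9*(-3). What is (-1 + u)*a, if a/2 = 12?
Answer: -672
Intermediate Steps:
a = 24 (a = 2*12 = 24)
u = -27
(-1 + u)*a = (-1 - 27)*24 = -28*24 = -672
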